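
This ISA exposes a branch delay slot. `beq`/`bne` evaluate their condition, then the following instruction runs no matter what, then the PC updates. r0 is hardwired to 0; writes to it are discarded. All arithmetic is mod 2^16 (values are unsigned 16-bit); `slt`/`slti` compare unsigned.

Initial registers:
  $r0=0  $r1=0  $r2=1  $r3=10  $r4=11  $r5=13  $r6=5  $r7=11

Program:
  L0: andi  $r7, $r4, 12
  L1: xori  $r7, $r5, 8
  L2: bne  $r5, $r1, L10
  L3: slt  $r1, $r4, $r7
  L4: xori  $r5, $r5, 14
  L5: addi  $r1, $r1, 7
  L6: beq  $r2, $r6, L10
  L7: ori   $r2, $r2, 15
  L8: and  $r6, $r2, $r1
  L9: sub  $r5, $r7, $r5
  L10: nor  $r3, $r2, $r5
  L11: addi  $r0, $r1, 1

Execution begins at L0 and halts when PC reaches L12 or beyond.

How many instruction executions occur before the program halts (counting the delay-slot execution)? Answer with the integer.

  step pc=0: andi  $r7, $r4, 12  regs=(0,0,1,10,11,13,5,8)
  step pc=1: xori  $r7, $r5, 8  regs=(0,0,1,10,11,13,5,5)
  step pc=2: bne  $r5, $r1, L10  cond=T  regs=(0,0,1,10,11,13,5,5)
  step pc=3: slt  $r1, $r4, $r7  regs=(0,0,1,10,11,13,5,5)
  step pc=10: nor  $r3, $r2, $r5  regs=(0,0,1,65522,11,13,5,5)
  step pc=11: addi  $r0, $r1, 1  regs=(0,0,1,65522,11,13,5,5)

6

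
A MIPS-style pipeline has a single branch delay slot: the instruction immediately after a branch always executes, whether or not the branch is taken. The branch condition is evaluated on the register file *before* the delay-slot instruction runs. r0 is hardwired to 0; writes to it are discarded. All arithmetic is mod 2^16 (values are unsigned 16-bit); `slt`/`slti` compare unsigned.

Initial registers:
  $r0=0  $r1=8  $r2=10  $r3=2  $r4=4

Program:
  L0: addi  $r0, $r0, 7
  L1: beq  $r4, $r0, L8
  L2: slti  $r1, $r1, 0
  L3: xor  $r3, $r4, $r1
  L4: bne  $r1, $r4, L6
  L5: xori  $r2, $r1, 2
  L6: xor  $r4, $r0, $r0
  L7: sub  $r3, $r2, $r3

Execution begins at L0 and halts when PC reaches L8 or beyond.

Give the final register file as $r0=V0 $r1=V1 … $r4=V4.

$r0=0 $r1=0 $r2=2 $r3=65534 $r4=0

#0 addi  $r0, $r0, 7 ; 0/8/10/2/4
#1 beq  $r4, $r0, L8 ; 0/8/10/2/4 ; →fallthru
#2 slti  $r1, $r1, 0 ; 0/0/10/2/4
#3 xor  $r3, $r4, $r1 ; 0/0/10/4/4
#4 bne  $r1, $r4, L6 ; 0/0/10/4/4 ; →target
#5 xori  $r2, $r1, 2 ; 0/0/2/4/4
#6 xor  $r4, $r0, $r0 ; 0/0/2/4/0
#7 sub  $r3, $r2, $r3 ; 0/0/2/65534/0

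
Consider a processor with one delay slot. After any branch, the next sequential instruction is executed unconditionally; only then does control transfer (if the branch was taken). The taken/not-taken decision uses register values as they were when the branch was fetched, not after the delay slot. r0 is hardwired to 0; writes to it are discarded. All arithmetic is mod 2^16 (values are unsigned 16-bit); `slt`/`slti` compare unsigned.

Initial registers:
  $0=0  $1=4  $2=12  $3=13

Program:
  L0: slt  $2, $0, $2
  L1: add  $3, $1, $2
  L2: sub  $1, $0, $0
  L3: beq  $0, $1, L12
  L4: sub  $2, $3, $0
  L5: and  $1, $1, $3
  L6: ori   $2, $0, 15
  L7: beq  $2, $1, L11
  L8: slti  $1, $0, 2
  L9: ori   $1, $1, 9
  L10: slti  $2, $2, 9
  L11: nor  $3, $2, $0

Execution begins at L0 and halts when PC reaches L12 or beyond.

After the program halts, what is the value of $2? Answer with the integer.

5

#0 slt  $2, $0, $2 ; 0/4/1/13
#1 add  $3, $1, $2 ; 0/4/1/5
#2 sub  $1, $0, $0 ; 0/0/1/5
#3 beq  $0, $1, L12 ; 0/0/1/5 ; →target
#4 sub  $2, $3, $0 ; 0/0/5/5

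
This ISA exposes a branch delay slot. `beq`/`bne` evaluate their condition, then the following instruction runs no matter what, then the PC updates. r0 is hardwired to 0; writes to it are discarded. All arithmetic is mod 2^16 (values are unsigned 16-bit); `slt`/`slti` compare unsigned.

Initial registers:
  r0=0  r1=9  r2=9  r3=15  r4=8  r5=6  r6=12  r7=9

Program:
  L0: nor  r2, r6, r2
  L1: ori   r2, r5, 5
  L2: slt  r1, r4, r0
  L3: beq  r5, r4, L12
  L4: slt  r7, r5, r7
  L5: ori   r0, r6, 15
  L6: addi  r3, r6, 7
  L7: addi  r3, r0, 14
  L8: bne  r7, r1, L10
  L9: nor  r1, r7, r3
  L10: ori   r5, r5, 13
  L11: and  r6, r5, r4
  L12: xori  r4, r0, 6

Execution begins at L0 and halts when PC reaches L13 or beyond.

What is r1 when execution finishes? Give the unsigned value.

[0] nor  r2, r6, r2  →  {r0:0, r1:9, r2:65522, r3:15, r4:8, r5:6, r6:12, r7:9}
[1] ori   r2, r5, 5  →  {r0:0, r1:9, r2:7, r3:15, r4:8, r5:6, r6:12, r7:9}
[2] slt  r1, r4, r0  →  {r0:0, r1:0, r2:7, r3:15, r4:8, r5:6, r6:12, r7:9}
[3] beq  r5, r4, L12  →  {r0:0, r1:0, r2:7, r3:15, r4:8, r5:6, r6:12, r7:9}  ⟨branch fallthrough⟩
[4] slt  r7, r5, r7  →  {r0:0, r1:0, r2:7, r3:15, r4:8, r5:6, r6:12, r7:1}
[5] ori   r0, r6, 15  →  {r0:0, r1:0, r2:7, r3:15, r4:8, r5:6, r6:12, r7:1}
[6] addi  r3, r6, 7  →  {r0:0, r1:0, r2:7, r3:19, r4:8, r5:6, r6:12, r7:1}
[7] addi  r3, r0, 14  →  {r0:0, r1:0, r2:7, r3:14, r4:8, r5:6, r6:12, r7:1}
[8] bne  r7, r1, L10  →  {r0:0, r1:0, r2:7, r3:14, r4:8, r5:6, r6:12, r7:1}  ⟨branch taken⟩
[9] nor  r1, r7, r3  →  {r0:0, r1:65520, r2:7, r3:14, r4:8, r5:6, r6:12, r7:1}
[10] ori   r5, r5, 13  →  {r0:0, r1:65520, r2:7, r3:14, r4:8, r5:15, r6:12, r7:1}
[11] and  r6, r5, r4  →  {r0:0, r1:65520, r2:7, r3:14, r4:8, r5:15, r6:8, r7:1}
[12] xori  r4, r0, 6  →  {r0:0, r1:65520, r2:7, r3:14, r4:6, r5:15, r6:8, r7:1}

65520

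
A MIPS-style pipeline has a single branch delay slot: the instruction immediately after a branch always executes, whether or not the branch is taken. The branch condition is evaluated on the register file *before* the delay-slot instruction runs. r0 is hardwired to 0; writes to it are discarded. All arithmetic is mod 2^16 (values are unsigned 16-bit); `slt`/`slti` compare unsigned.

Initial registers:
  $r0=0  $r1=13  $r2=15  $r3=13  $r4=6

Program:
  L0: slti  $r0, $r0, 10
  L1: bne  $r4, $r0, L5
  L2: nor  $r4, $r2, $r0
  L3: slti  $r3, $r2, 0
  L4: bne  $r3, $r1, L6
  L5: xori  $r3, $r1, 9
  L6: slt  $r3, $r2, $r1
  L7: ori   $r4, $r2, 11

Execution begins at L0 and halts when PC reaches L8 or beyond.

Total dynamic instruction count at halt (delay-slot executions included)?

6

PC=0  slti  $r0, $r0, 10     | $r0=0 $r1=13 $r2=15 $r3=13 $r4=6
PC=1  bne  $r4, $r0, L5      | $r0=0 $r1=13 $r2=15 $r3=13 $r4=6  [TAKEN]
PC=2  nor  $r4, $r2, $r0     | $r0=0 $r1=13 $r2=15 $r3=13 $r4=65520
PC=5  xori  $r3, $r1, 9      | $r0=0 $r1=13 $r2=15 $r3=4 $r4=65520
PC=6  slt  $r3, $r2, $r1     | $r0=0 $r1=13 $r2=15 $r3=0 $r4=65520
PC=7  ori   $r4, $r2, 11     | $r0=0 $r1=13 $r2=15 $r3=0 $r4=15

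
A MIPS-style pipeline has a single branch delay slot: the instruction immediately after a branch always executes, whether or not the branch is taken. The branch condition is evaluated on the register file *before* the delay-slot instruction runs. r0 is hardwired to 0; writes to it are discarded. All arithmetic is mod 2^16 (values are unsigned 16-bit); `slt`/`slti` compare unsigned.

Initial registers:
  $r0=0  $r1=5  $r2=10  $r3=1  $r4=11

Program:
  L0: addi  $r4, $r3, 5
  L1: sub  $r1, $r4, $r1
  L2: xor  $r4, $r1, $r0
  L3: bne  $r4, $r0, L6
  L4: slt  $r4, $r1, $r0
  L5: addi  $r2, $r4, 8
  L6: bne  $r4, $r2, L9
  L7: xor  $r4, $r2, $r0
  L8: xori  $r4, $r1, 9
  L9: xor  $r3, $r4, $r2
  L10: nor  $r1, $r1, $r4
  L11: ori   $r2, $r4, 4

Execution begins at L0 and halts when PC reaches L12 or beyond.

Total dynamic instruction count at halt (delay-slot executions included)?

10

PC=0  addi  $r4, $r3, 5      | $r0=0 $r1=5 $r2=10 $r3=1 $r4=6
PC=1  sub  $r1, $r4, $r1     | $r0=0 $r1=1 $r2=10 $r3=1 $r4=6
PC=2  xor  $r4, $r1, $r0     | $r0=0 $r1=1 $r2=10 $r3=1 $r4=1
PC=3  bne  $r4, $r0, L6      | $r0=0 $r1=1 $r2=10 $r3=1 $r4=1  [TAKEN]
PC=4  slt  $r4, $r1, $r0     | $r0=0 $r1=1 $r2=10 $r3=1 $r4=0
PC=6  bne  $r4, $r2, L9      | $r0=0 $r1=1 $r2=10 $r3=1 $r4=0  [TAKEN]
PC=7  xor  $r4, $r2, $r0     | $r0=0 $r1=1 $r2=10 $r3=1 $r4=10
PC=9  xor  $r3, $r4, $r2     | $r0=0 $r1=1 $r2=10 $r3=0 $r4=10
PC=10 nor  $r1, $r1, $r4     | $r0=0 $r1=65524 $r2=10 $r3=0 $r4=10
PC=11 ori   $r2, $r4, 4      | $r0=0 $r1=65524 $r2=14 $r3=0 $r4=10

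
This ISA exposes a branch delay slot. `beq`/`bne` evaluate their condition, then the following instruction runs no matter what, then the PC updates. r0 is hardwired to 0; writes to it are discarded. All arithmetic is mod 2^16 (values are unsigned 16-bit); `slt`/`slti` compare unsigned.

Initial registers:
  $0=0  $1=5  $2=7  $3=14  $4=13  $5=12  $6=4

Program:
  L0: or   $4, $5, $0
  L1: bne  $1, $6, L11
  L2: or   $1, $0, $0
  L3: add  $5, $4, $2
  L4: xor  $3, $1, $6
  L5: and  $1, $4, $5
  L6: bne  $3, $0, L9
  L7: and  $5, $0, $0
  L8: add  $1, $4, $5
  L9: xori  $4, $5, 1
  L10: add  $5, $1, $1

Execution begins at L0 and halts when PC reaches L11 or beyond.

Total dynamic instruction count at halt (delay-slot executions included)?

3

PC=0  or   $4, $5, $0        | $0=0 $1=5 $2=7 $3=14 $4=12 $5=12 $6=4
PC=1  bne  $1, $6, L11       | $0=0 $1=5 $2=7 $3=14 $4=12 $5=12 $6=4  [TAKEN]
PC=2  or   $1, $0, $0        | $0=0 $1=0 $2=7 $3=14 $4=12 $5=12 $6=4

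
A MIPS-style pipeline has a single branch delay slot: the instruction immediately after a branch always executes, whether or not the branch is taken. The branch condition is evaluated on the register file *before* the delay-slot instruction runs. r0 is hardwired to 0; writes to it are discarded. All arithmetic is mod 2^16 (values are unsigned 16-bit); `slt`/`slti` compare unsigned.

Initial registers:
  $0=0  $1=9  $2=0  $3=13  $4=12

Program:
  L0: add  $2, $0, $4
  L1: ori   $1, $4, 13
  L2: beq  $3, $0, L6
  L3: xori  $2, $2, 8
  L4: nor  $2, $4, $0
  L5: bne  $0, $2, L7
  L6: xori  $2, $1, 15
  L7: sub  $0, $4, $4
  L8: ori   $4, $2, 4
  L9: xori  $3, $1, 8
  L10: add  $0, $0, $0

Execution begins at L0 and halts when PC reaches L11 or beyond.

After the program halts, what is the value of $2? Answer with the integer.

PC=0  add  $2, $0, $4        | $0=0 $1=9 $2=12 $3=13 $4=12
PC=1  ori   $1, $4, 13       | $0=0 $1=13 $2=12 $3=13 $4=12
PC=2  beq  $3, $0, L6        | $0=0 $1=13 $2=12 $3=13 $4=12  [not taken]
PC=3  xori  $2, $2, 8        | $0=0 $1=13 $2=4 $3=13 $4=12
PC=4  nor  $2, $4, $0        | $0=0 $1=13 $2=65523 $3=13 $4=12
PC=5  bne  $0, $2, L7        | $0=0 $1=13 $2=65523 $3=13 $4=12  [TAKEN]
PC=6  xori  $2, $1, 15       | $0=0 $1=13 $2=2 $3=13 $4=12
PC=7  sub  $0, $4, $4        | $0=0 $1=13 $2=2 $3=13 $4=12
PC=8  ori   $4, $2, 4        | $0=0 $1=13 $2=2 $3=13 $4=6
PC=9  xori  $3, $1, 8        | $0=0 $1=13 $2=2 $3=5 $4=6
PC=10 add  $0, $0, $0        | $0=0 $1=13 $2=2 $3=5 $4=6

2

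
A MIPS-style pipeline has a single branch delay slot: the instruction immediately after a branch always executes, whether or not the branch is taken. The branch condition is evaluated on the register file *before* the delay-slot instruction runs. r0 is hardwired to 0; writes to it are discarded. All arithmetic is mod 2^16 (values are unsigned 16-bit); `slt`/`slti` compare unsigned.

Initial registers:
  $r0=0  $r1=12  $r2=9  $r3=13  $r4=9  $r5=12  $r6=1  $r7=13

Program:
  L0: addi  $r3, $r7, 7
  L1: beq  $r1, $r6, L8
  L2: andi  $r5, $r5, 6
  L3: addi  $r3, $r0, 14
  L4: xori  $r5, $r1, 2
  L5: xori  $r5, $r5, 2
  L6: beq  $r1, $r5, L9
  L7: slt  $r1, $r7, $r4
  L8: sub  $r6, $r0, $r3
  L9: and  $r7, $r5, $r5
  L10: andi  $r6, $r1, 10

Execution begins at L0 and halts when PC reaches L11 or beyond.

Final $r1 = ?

0

  step pc=0: addi  $r3, $r7, 7  regs=(0,12,9,20,9,12,1,13)
  step pc=1: beq  $r1, $r6, L8  cond=F  regs=(0,12,9,20,9,12,1,13)
  step pc=2: andi  $r5, $r5, 6  regs=(0,12,9,20,9,4,1,13)
  step pc=3: addi  $r3, $r0, 14  regs=(0,12,9,14,9,4,1,13)
  step pc=4: xori  $r5, $r1, 2  regs=(0,12,9,14,9,14,1,13)
  step pc=5: xori  $r5, $r5, 2  regs=(0,12,9,14,9,12,1,13)
  step pc=6: beq  $r1, $r5, L9  cond=T  regs=(0,12,9,14,9,12,1,13)
  step pc=7: slt  $r1, $r7, $r4  regs=(0,0,9,14,9,12,1,13)
  step pc=9: and  $r7, $r5, $r5  regs=(0,0,9,14,9,12,1,12)
  step pc=10: andi  $r6, $r1, 10  regs=(0,0,9,14,9,12,0,12)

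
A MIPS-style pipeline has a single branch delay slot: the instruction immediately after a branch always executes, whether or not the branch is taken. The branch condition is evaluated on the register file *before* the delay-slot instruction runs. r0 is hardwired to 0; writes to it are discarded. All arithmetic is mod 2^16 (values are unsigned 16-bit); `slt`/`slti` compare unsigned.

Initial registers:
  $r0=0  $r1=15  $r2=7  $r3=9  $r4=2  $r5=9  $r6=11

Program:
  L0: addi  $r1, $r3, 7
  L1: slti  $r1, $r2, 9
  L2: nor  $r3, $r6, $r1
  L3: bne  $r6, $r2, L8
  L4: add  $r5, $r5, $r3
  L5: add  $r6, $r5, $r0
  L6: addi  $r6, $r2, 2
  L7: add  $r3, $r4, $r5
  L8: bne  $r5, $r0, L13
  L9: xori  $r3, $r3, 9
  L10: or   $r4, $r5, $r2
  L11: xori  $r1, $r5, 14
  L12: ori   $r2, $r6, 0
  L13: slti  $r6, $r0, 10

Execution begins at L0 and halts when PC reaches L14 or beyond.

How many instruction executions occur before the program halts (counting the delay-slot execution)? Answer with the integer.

8

  step pc=0: addi  $r1, $r3, 7  regs=(0,16,7,9,2,9,11)
  step pc=1: slti  $r1, $r2, 9  regs=(0,1,7,9,2,9,11)
  step pc=2: nor  $r3, $r6, $r1  regs=(0,1,7,65524,2,9,11)
  step pc=3: bne  $r6, $r2, L8  cond=T  regs=(0,1,7,65524,2,9,11)
  step pc=4: add  $r5, $r5, $r3  regs=(0,1,7,65524,2,65533,11)
  step pc=8: bne  $r5, $r0, L13  cond=T  regs=(0,1,7,65524,2,65533,11)
  step pc=9: xori  $r3, $r3, 9  regs=(0,1,7,65533,2,65533,11)
  step pc=13: slti  $r6, $r0, 10  regs=(0,1,7,65533,2,65533,1)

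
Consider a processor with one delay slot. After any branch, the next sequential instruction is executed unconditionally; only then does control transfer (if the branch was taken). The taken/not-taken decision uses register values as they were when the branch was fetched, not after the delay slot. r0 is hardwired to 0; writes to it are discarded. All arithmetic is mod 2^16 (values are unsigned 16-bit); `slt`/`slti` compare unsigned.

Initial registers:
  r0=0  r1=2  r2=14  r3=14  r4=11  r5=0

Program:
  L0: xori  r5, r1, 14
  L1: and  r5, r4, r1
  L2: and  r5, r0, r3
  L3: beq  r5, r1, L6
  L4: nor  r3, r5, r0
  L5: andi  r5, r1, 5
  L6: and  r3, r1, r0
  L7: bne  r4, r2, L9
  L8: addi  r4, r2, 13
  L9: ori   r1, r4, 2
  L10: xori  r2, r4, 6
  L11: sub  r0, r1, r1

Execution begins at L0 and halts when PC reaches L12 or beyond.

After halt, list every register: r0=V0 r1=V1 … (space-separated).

r0=0 r1=27 r2=29 r3=0 r4=27 r5=0

#0 xori  r5, r1, 14 ; 0/2/14/14/11/12
#1 and  r5, r4, r1 ; 0/2/14/14/11/2
#2 and  r5, r0, r3 ; 0/2/14/14/11/0
#3 beq  r5, r1, L6 ; 0/2/14/14/11/0 ; →fallthru
#4 nor  r3, r5, r0 ; 0/2/14/65535/11/0
#5 andi  r5, r1, 5 ; 0/2/14/65535/11/0
#6 and  r3, r1, r0 ; 0/2/14/0/11/0
#7 bne  r4, r2, L9 ; 0/2/14/0/11/0 ; →target
#8 addi  r4, r2, 13 ; 0/2/14/0/27/0
#9 ori   r1, r4, 2 ; 0/27/14/0/27/0
#10 xori  r2, r4, 6 ; 0/27/29/0/27/0
#11 sub  r0, r1, r1 ; 0/27/29/0/27/0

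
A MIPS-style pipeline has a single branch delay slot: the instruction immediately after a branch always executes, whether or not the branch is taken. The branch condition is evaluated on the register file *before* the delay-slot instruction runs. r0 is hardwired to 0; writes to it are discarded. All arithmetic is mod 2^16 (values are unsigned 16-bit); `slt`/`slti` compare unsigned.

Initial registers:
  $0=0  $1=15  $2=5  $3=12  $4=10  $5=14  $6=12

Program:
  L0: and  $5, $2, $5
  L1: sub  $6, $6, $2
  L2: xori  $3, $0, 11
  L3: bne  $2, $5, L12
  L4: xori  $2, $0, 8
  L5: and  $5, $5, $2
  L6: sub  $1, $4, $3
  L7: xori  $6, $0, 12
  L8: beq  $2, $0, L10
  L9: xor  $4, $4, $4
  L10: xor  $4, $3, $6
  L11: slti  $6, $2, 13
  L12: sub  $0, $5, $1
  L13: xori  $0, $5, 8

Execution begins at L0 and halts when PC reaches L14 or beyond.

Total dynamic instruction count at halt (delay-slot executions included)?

PC=0  and  $5, $2, $5        | $0=0 $1=15 $2=5 $3=12 $4=10 $5=4 $6=12
PC=1  sub  $6, $6, $2        | $0=0 $1=15 $2=5 $3=12 $4=10 $5=4 $6=7
PC=2  xori  $3, $0, 11       | $0=0 $1=15 $2=5 $3=11 $4=10 $5=4 $6=7
PC=3  bne  $2, $5, L12       | $0=0 $1=15 $2=5 $3=11 $4=10 $5=4 $6=7  [TAKEN]
PC=4  xori  $2, $0, 8        | $0=0 $1=15 $2=8 $3=11 $4=10 $5=4 $6=7
PC=12 sub  $0, $5, $1        | $0=0 $1=15 $2=8 $3=11 $4=10 $5=4 $6=7
PC=13 xori  $0, $5, 8        | $0=0 $1=15 $2=8 $3=11 $4=10 $5=4 $6=7

7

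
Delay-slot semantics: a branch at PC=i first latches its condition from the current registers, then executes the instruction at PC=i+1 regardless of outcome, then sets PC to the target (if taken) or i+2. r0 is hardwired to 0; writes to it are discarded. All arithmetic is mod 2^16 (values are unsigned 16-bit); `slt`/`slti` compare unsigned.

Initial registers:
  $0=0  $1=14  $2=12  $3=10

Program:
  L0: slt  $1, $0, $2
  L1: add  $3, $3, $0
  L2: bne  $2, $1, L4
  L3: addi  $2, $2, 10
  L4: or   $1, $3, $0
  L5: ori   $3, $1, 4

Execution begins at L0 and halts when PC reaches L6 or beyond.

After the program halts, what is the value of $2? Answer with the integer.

22

[0] slt  $1, $0, $2  →  {$0:0, $1:1, $2:12, $3:10}
[1] add  $3, $3, $0  →  {$0:0, $1:1, $2:12, $3:10}
[2] bne  $2, $1, L4  →  {$0:0, $1:1, $2:12, $3:10}  ⟨branch taken⟩
[3] addi  $2, $2, 10  →  {$0:0, $1:1, $2:22, $3:10}
[4] or   $1, $3, $0  →  {$0:0, $1:10, $2:22, $3:10}
[5] ori   $3, $1, 4  →  {$0:0, $1:10, $2:22, $3:14}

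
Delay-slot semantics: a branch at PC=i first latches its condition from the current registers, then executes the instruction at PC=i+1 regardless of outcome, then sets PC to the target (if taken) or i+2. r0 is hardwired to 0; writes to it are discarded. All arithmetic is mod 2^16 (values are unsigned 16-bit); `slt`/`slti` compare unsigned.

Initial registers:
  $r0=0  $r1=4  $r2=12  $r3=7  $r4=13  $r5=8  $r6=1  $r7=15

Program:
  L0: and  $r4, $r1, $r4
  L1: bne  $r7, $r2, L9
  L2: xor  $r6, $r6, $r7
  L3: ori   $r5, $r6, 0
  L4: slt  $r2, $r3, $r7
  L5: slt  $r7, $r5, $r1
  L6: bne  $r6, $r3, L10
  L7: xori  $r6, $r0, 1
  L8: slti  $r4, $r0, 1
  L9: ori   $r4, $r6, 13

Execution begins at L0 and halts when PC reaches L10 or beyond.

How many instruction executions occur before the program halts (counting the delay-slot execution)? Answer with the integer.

  step pc=0: and  $r4, $r1, $r4  regs=(0,4,12,7,4,8,1,15)
  step pc=1: bne  $r7, $r2, L9  cond=T  regs=(0,4,12,7,4,8,1,15)
  step pc=2: xor  $r6, $r6, $r7  regs=(0,4,12,7,4,8,14,15)
  step pc=9: ori   $r4, $r6, 13  regs=(0,4,12,7,15,8,14,15)

4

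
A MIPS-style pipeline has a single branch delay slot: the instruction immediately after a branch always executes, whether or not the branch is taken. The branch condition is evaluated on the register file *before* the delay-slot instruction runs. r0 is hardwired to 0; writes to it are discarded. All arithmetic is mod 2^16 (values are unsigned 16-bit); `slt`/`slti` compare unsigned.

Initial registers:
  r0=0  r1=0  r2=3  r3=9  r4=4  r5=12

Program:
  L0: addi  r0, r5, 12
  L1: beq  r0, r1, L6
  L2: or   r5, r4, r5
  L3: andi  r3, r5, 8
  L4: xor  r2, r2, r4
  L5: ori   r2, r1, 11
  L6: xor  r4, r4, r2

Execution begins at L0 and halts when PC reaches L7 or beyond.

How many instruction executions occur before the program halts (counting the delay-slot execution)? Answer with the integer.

4

PC=0  addi  r0, r5, 12       | r0=0 r1=0 r2=3 r3=9 r4=4 r5=12
PC=1  beq  r0, r1, L6        | r0=0 r1=0 r2=3 r3=9 r4=4 r5=12  [TAKEN]
PC=2  or   r5, r4, r5        | r0=0 r1=0 r2=3 r3=9 r4=4 r5=12
PC=6  xor  r4, r4, r2        | r0=0 r1=0 r2=3 r3=9 r4=7 r5=12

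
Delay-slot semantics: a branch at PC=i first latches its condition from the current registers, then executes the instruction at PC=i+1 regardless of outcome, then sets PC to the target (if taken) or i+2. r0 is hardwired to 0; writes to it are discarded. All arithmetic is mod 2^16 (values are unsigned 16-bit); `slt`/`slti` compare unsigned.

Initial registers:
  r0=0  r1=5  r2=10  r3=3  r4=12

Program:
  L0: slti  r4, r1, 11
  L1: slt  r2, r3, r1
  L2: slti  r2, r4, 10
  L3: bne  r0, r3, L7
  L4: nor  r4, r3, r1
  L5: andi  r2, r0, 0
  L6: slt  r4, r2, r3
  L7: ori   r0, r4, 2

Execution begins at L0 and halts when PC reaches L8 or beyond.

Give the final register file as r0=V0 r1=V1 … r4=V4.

#0 slti  r4, r1, 11 ; 0/5/10/3/1
#1 slt  r2, r3, r1 ; 0/5/1/3/1
#2 slti  r2, r4, 10 ; 0/5/1/3/1
#3 bne  r0, r3, L7 ; 0/5/1/3/1 ; →target
#4 nor  r4, r3, r1 ; 0/5/1/3/65528
#7 ori   r0, r4, 2 ; 0/5/1/3/65528

r0=0 r1=5 r2=1 r3=3 r4=65528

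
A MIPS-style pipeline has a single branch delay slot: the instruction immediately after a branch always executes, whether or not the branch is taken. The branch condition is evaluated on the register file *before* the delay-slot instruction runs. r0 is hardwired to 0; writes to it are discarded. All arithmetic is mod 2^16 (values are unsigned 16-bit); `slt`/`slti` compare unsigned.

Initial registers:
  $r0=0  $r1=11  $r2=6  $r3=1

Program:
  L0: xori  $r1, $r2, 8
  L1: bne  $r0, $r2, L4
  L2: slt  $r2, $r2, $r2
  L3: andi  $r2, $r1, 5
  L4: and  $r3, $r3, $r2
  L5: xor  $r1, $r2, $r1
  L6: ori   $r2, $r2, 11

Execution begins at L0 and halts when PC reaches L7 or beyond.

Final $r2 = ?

11

  step pc=0: xori  $r1, $r2, 8  regs=(0,14,6,1)
  step pc=1: bne  $r0, $r2, L4  cond=T  regs=(0,14,6,1)
  step pc=2: slt  $r2, $r2, $r2  regs=(0,14,0,1)
  step pc=4: and  $r3, $r3, $r2  regs=(0,14,0,0)
  step pc=5: xor  $r1, $r2, $r1  regs=(0,14,0,0)
  step pc=6: ori   $r2, $r2, 11  regs=(0,14,11,0)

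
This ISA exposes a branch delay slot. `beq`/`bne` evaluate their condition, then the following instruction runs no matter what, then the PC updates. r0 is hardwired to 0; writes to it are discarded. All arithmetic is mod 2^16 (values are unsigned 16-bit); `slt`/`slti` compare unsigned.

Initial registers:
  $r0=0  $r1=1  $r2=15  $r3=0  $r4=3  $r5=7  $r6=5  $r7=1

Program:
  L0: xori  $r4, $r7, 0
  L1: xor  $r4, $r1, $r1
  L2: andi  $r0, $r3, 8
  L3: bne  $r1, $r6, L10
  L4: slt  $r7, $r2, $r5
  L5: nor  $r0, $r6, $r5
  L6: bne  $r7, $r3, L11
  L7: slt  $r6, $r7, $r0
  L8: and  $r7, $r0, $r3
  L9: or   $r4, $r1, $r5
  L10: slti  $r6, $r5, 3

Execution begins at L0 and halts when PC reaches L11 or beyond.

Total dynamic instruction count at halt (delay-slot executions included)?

PC=0  xori  $r4, $r7, 0      | $r0=0 $r1=1 $r2=15 $r3=0 $r4=1 $r5=7 $r6=5 $r7=1
PC=1  xor  $r4, $r1, $r1     | $r0=0 $r1=1 $r2=15 $r3=0 $r4=0 $r5=7 $r6=5 $r7=1
PC=2  andi  $r0, $r3, 8      | $r0=0 $r1=1 $r2=15 $r3=0 $r4=0 $r5=7 $r6=5 $r7=1
PC=3  bne  $r1, $r6, L10     | $r0=0 $r1=1 $r2=15 $r3=0 $r4=0 $r5=7 $r6=5 $r7=1  [TAKEN]
PC=4  slt  $r7, $r2, $r5     | $r0=0 $r1=1 $r2=15 $r3=0 $r4=0 $r5=7 $r6=5 $r7=0
PC=10 slti  $r6, $r5, 3      | $r0=0 $r1=1 $r2=15 $r3=0 $r4=0 $r5=7 $r6=0 $r7=0

6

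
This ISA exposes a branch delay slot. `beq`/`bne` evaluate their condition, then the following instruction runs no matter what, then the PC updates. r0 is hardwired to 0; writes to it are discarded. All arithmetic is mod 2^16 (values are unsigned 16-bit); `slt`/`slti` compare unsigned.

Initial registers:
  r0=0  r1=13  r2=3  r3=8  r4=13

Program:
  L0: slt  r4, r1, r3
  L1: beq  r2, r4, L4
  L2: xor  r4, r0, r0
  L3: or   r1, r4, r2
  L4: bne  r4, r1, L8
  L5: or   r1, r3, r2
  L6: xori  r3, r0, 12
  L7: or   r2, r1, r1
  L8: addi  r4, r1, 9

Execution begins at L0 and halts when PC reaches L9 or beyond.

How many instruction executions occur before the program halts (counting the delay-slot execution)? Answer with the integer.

7

PC=0  slt  r4, r1, r3        | r0=0 r1=13 r2=3 r3=8 r4=0
PC=1  beq  r2, r4, L4        | r0=0 r1=13 r2=3 r3=8 r4=0  [not taken]
PC=2  xor  r4, r0, r0        | r0=0 r1=13 r2=3 r3=8 r4=0
PC=3  or   r1, r4, r2        | r0=0 r1=3 r2=3 r3=8 r4=0
PC=4  bne  r4, r1, L8        | r0=0 r1=3 r2=3 r3=8 r4=0  [TAKEN]
PC=5  or   r1, r3, r2        | r0=0 r1=11 r2=3 r3=8 r4=0
PC=8  addi  r4, r1, 9        | r0=0 r1=11 r2=3 r3=8 r4=20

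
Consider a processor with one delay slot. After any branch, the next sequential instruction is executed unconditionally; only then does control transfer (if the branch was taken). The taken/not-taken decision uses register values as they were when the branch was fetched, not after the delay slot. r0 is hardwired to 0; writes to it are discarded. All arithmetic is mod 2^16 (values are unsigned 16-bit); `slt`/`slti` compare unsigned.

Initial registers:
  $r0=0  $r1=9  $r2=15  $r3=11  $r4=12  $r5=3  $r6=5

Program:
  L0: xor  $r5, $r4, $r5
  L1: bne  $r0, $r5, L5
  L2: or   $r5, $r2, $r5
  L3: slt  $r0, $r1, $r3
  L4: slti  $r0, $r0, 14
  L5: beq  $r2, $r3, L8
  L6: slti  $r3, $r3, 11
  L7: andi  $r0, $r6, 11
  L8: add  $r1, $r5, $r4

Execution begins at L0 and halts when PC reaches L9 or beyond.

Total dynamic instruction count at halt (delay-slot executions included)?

7

  step pc=0: xor  $r5, $r4, $r5  regs=(0,9,15,11,12,15,5)
  step pc=1: bne  $r0, $r5, L5  cond=T  regs=(0,9,15,11,12,15,5)
  step pc=2: or   $r5, $r2, $r5  regs=(0,9,15,11,12,15,5)
  step pc=5: beq  $r2, $r3, L8  cond=F  regs=(0,9,15,11,12,15,5)
  step pc=6: slti  $r3, $r3, 11  regs=(0,9,15,0,12,15,5)
  step pc=7: andi  $r0, $r6, 11  regs=(0,9,15,0,12,15,5)
  step pc=8: add  $r1, $r5, $r4  regs=(0,27,15,0,12,15,5)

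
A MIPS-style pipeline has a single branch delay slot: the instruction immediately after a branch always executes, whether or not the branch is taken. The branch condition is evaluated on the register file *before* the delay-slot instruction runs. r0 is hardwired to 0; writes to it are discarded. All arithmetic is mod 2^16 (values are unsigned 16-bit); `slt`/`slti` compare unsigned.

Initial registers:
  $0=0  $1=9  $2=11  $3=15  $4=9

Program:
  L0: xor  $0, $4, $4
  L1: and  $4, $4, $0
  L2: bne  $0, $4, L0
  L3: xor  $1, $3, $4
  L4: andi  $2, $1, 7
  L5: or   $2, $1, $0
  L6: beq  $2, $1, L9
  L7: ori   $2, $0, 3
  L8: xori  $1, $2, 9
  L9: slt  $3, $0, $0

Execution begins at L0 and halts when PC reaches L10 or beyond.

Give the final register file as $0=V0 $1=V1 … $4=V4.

PC=0  xor  $0, $4, $4        | $0=0 $1=9 $2=11 $3=15 $4=9
PC=1  and  $4, $4, $0        | $0=0 $1=9 $2=11 $3=15 $4=0
PC=2  bne  $0, $4, L0        | $0=0 $1=9 $2=11 $3=15 $4=0  [not taken]
PC=3  xor  $1, $3, $4        | $0=0 $1=15 $2=11 $3=15 $4=0
PC=4  andi  $2, $1, 7        | $0=0 $1=15 $2=7 $3=15 $4=0
PC=5  or   $2, $1, $0        | $0=0 $1=15 $2=15 $3=15 $4=0
PC=6  beq  $2, $1, L9        | $0=0 $1=15 $2=15 $3=15 $4=0  [TAKEN]
PC=7  ori   $2, $0, 3        | $0=0 $1=15 $2=3 $3=15 $4=0
PC=9  slt  $3, $0, $0        | $0=0 $1=15 $2=3 $3=0 $4=0

$0=0 $1=15 $2=3 $3=0 $4=0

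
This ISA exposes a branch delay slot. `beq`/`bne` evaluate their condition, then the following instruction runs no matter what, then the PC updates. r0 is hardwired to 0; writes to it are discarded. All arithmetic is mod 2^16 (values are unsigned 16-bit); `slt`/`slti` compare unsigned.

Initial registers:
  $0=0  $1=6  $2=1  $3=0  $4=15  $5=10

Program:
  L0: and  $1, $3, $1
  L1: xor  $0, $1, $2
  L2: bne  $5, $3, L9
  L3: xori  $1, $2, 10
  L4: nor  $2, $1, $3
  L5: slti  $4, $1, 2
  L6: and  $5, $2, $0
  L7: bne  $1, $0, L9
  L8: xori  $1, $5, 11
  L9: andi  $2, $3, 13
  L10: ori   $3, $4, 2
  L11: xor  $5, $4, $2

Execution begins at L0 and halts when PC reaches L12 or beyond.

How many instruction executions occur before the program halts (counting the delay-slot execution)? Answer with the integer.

7

#0 and  $1, $3, $1 ; 0/0/1/0/15/10
#1 xor  $0, $1, $2 ; 0/0/1/0/15/10
#2 bne  $5, $3, L9 ; 0/0/1/0/15/10 ; →target
#3 xori  $1, $2, 10 ; 0/11/1/0/15/10
#9 andi  $2, $3, 13 ; 0/11/0/0/15/10
#10 ori   $3, $4, 2 ; 0/11/0/15/15/10
#11 xor  $5, $4, $2 ; 0/11/0/15/15/15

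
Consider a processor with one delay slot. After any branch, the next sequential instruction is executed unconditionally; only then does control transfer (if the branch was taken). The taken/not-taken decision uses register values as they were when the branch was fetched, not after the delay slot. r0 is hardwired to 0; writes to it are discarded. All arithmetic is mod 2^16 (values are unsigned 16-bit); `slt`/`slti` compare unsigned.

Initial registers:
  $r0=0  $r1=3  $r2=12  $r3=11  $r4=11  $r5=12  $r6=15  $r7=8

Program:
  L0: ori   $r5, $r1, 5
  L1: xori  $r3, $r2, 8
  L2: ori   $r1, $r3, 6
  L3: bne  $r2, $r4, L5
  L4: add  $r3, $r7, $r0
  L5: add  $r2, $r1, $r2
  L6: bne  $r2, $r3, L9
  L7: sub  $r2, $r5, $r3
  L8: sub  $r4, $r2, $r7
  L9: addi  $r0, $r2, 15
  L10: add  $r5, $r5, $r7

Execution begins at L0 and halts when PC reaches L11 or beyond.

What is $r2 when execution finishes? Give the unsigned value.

65535

#0 ori   $r5, $r1, 5 ; 0/3/12/11/11/7/15/8
#1 xori  $r3, $r2, 8 ; 0/3/12/4/11/7/15/8
#2 ori   $r1, $r3, 6 ; 0/6/12/4/11/7/15/8
#3 bne  $r2, $r4, L5 ; 0/6/12/4/11/7/15/8 ; →target
#4 add  $r3, $r7, $r0 ; 0/6/12/8/11/7/15/8
#5 add  $r2, $r1, $r2 ; 0/6/18/8/11/7/15/8
#6 bne  $r2, $r3, L9 ; 0/6/18/8/11/7/15/8 ; →target
#7 sub  $r2, $r5, $r3 ; 0/6/65535/8/11/7/15/8
#9 addi  $r0, $r2, 15 ; 0/6/65535/8/11/7/15/8
#10 add  $r5, $r5, $r7 ; 0/6/65535/8/11/15/15/8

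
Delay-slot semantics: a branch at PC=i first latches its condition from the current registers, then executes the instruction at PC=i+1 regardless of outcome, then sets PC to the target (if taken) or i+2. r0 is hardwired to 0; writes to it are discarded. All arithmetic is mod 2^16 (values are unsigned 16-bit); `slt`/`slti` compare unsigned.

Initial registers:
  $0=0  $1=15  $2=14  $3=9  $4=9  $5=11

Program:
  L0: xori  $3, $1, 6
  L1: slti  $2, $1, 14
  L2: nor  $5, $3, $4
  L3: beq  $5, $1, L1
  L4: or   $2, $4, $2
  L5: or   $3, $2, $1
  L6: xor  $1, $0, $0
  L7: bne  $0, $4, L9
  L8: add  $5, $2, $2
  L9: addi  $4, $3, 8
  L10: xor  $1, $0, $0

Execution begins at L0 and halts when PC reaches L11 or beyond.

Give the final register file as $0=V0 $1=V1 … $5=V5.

PC=0  xori  $3, $1, 6        | $0=0 $1=15 $2=14 $3=9 $4=9 $5=11
PC=1  slti  $2, $1, 14       | $0=0 $1=15 $2=0 $3=9 $4=9 $5=11
PC=2  nor  $5, $3, $4        | $0=0 $1=15 $2=0 $3=9 $4=9 $5=65526
PC=3  beq  $5, $1, L1        | $0=0 $1=15 $2=0 $3=9 $4=9 $5=65526  [not taken]
PC=4  or   $2, $4, $2        | $0=0 $1=15 $2=9 $3=9 $4=9 $5=65526
PC=5  or   $3, $2, $1        | $0=0 $1=15 $2=9 $3=15 $4=9 $5=65526
PC=6  xor  $1, $0, $0        | $0=0 $1=0 $2=9 $3=15 $4=9 $5=65526
PC=7  bne  $0, $4, L9        | $0=0 $1=0 $2=9 $3=15 $4=9 $5=65526  [TAKEN]
PC=8  add  $5, $2, $2        | $0=0 $1=0 $2=9 $3=15 $4=9 $5=18
PC=9  addi  $4, $3, 8        | $0=0 $1=0 $2=9 $3=15 $4=23 $5=18
PC=10 xor  $1, $0, $0        | $0=0 $1=0 $2=9 $3=15 $4=23 $5=18

$0=0 $1=0 $2=9 $3=15 $4=23 $5=18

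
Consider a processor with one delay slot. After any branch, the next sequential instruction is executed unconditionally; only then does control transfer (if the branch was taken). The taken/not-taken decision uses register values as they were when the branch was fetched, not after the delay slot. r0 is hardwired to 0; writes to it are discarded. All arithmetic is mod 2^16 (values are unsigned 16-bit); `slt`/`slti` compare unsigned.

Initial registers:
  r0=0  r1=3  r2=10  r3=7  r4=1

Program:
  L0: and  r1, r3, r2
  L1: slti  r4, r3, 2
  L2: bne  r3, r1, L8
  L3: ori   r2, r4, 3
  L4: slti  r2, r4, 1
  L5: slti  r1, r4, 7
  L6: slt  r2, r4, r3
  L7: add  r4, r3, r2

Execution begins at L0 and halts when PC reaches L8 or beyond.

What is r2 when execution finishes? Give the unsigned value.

3

  step pc=0: and  r1, r3, r2  regs=(0,2,10,7,1)
  step pc=1: slti  r4, r3, 2  regs=(0,2,10,7,0)
  step pc=2: bne  r3, r1, L8  cond=T  regs=(0,2,10,7,0)
  step pc=3: ori   r2, r4, 3  regs=(0,2,3,7,0)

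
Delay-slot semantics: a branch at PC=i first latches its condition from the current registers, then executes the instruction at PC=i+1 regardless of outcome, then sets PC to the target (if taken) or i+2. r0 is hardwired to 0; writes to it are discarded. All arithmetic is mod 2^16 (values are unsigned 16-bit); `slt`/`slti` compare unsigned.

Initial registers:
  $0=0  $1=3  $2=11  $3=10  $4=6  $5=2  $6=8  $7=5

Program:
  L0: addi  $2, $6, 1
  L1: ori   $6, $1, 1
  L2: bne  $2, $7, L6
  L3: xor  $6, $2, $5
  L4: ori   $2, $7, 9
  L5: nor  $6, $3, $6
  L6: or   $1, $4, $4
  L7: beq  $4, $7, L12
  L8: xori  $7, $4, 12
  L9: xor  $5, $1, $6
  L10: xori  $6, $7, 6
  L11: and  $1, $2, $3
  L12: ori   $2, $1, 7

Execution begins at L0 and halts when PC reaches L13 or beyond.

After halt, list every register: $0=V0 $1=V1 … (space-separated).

$0=0 $1=8 $2=15 $3=10 $4=6 $5=13 $6=12 $7=10

[0] addi  $2, $6, 1  →  {$0:0, $1:3, $2:9, $3:10, $4:6, $5:2, $6:8, $7:5}
[1] ori   $6, $1, 1  →  {$0:0, $1:3, $2:9, $3:10, $4:6, $5:2, $6:3, $7:5}
[2] bne  $2, $7, L6  →  {$0:0, $1:3, $2:9, $3:10, $4:6, $5:2, $6:3, $7:5}  ⟨branch taken⟩
[3] xor  $6, $2, $5  →  {$0:0, $1:3, $2:9, $3:10, $4:6, $5:2, $6:11, $7:5}
[6] or   $1, $4, $4  →  {$0:0, $1:6, $2:9, $3:10, $4:6, $5:2, $6:11, $7:5}
[7] beq  $4, $7, L12  →  {$0:0, $1:6, $2:9, $3:10, $4:6, $5:2, $6:11, $7:5}  ⟨branch fallthrough⟩
[8] xori  $7, $4, 12  →  {$0:0, $1:6, $2:9, $3:10, $4:6, $5:2, $6:11, $7:10}
[9] xor  $5, $1, $6  →  {$0:0, $1:6, $2:9, $3:10, $4:6, $5:13, $6:11, $7:10}
[10] xori  $6, $7, 6  →  {$0:0, $1:6, $2:9, $3:10, $4:6, $5:13, $6:12, $7:10}
[11] and  $1, $2, $3  →  {$0:0, $1:8, $2:9, $3:10, $4:6, $5:13, $6:12, $7:10}
[12] ori   $2, $1, 7  →  {$0:0, $1:8, $2:15, $3:10, $4:6, $5:13, $6:12, $7:10}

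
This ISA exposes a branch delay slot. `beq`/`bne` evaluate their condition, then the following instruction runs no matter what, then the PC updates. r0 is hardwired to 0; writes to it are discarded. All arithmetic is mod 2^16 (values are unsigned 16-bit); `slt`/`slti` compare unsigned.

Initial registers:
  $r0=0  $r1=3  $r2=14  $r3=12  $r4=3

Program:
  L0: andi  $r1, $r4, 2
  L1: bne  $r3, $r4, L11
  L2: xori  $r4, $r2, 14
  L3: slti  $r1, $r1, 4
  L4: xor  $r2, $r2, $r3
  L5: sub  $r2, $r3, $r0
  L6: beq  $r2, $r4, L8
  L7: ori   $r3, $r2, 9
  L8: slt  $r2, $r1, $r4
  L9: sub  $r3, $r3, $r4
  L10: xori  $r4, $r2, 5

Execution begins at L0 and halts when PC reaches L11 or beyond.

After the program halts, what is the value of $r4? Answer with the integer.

#0 andi  $r1, $r4, 2 ; 0/2/14/12/3
#1 bne  $r3, $r4, L11 ; 0/2/14/12/3 ; →target
#2 xori  $r4, $r2, 14 ; 0/2/14/12/0

0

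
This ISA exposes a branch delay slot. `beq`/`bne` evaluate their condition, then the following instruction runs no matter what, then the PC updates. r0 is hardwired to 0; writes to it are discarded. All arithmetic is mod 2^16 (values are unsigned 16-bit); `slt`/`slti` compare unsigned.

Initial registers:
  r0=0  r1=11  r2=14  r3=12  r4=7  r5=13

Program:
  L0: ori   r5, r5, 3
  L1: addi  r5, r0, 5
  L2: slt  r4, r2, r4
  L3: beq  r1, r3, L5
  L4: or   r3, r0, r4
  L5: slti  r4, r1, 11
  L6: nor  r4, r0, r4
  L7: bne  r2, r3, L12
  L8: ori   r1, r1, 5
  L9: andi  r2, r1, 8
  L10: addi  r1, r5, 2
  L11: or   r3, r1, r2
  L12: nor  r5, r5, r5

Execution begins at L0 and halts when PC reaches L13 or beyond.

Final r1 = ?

#0 ori   r5, r5, 3 ; 0/11/14/12/7/15
#1 addi  r5, r0, 5 ; 0/11/14/12/7/5
#2 slt  r4, r2, r4 ; 0/11/14/12/0/5
#3 beq  r1, r3, L5 ; 0/11/14/12/0/5 ; →fallthru
#4 or   r3, r0, r4 ; 0/11/14/0/0/5
#5 slti  r4, r1, 11 ; 0/11/14/0/0/5
#6 nor  r4, r0, r4 ; 0/11/14/0/65535/5
#7 bne  r2, r3, L12 ; 0/11/14/0/65535/5 ; →target
#8 ori   r1, r1, 5 ; 0/15/14/0/65535/5
#12 nor  r5, r5, r5 ; 0/15/14/0/65535/65530

15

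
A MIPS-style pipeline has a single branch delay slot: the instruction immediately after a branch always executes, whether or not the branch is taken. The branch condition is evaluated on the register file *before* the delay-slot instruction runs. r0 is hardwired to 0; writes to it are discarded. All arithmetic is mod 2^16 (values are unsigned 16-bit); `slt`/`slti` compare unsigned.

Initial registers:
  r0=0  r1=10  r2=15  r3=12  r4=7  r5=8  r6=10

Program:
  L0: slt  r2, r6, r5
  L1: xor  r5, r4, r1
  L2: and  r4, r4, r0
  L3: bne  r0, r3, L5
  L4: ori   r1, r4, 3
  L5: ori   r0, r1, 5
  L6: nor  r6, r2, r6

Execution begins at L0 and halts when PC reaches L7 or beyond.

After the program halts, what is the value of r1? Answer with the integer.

  step pc=0: slt  r2, r6, r5  regs=(0,10,0,12,7,8,10)
  step pc=1: xor  r5, r4, r1  regs=(0,10,0,12,7,13,10)
  step pc=2: and  r4, r4, r0  regs=(0,10,0,12,0,13,10)
  step pc=3: bne  r0, r3, L5  cond=T  regs=(0,10,0,12,0,13,10)
  step pc=4: ori   r1, r4, 3  regs=(0,3,0,12,0,13,10)
  step pc=5: ori   r0, r1, 5  regs=(0,3,0,12,0,13,10)
  step pc=6: nor  r6, r2, r6  regs=(0,3,0,12,0,13,65525)

3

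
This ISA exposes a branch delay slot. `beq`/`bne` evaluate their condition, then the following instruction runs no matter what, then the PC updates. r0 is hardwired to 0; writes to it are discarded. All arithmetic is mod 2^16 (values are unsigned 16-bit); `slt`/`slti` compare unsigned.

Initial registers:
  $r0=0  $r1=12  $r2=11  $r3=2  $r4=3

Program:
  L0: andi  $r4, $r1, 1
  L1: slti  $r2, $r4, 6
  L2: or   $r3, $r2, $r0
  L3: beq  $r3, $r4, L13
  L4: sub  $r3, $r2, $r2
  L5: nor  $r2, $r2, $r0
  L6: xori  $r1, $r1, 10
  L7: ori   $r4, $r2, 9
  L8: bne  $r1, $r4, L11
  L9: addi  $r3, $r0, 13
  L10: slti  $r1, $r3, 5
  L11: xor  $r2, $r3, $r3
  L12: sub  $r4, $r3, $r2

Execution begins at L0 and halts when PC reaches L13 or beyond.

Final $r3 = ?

  step pc=0: andi  $r4, $r1, 1  regs=(0,12,11,2,0)
  step pc=1: slti  $r2, $r4, 6  regs=(0,12,1,2,0)
  step pc=2: or   $r3, $r2, $r0  regs=(0,12,1,1,0)
  step pc=3: beq  $r3, $r4, L13  cond=F  regs=(0,12,1,1,0)
  step pc=4: sub  $r3, $r2, $r2  regs=(0,12,1,0,0)
  step pc=5: nor  $r2, $r2, $r0  regs=(0,12,65534,0,0)
  step pc=6: xori  $r1, $r1, 10  regs=(0,6,65534,0,0)
  step pc=7: ori   $r4, $r2, 9  regs=(0,6,65534,0,65535)
  step pc=8: bne  $r1, $r4, L11  cond=T  regs=(0,6,65534,0,65535)
  step pc=9: addi  $r3, $r0, 13  regs=(0,6,65534,13,65535)
  step pc=11: xor  $r2, $r3, $r3  regs=(0,6,0,13,65535)
  step pc=12: sub  $r4, $r3, $r2  regs=(0,6,0,13,13)

13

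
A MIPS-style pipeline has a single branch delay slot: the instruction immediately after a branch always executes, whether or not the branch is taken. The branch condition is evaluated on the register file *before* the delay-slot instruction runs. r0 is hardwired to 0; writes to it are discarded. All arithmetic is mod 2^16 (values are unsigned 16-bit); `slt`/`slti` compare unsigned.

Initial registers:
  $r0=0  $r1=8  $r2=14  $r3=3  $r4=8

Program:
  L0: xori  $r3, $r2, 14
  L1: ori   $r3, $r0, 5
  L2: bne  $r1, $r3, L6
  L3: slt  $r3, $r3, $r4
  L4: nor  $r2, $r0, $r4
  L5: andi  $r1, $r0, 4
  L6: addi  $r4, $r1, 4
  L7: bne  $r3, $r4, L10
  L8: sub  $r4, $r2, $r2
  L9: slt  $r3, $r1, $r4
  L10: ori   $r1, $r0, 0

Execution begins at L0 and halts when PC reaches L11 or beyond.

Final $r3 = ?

[0] xori  $r3, $r2, 14  →  {$r0:0, $r1:8, $r2:14, $r3:0, $r4:8}
[1] ori   $r3, $r0, 5  →  {$r0:0, $r1:8, $r2:14, $r3:5, $r4:8}
[2] bne  $r1, $r3, L6  →  {$r0:0, $r1:8, $r2:14, $r3:5, $r4:8}  ⟨branch taken⟩
[3] slt  $r3, $r3, $r4  →  {$r0:0, $r1:8, $r2:14, $r3:1, $r4:8}
[6] addi  $r4, $r1, 4  →  {$r0:0, $r1:8, $r2:14, $r3:1, $r4:12}
[7] bne  $r3, $r4, L10  →  {$r0:0, $r1:8, $r2:14, $r3:1, $r4:12}  ⟨branch taken⟩
[8] sub  $r4, $r2, $r2  →  {$r0:0, $r1:8, $r2:14, $r3:1, $r4:0}
[10] ori   $r1, $r0, 0  →  {$r0:0, $r1:0, $r2:14, $r3:1, $r4:0}

1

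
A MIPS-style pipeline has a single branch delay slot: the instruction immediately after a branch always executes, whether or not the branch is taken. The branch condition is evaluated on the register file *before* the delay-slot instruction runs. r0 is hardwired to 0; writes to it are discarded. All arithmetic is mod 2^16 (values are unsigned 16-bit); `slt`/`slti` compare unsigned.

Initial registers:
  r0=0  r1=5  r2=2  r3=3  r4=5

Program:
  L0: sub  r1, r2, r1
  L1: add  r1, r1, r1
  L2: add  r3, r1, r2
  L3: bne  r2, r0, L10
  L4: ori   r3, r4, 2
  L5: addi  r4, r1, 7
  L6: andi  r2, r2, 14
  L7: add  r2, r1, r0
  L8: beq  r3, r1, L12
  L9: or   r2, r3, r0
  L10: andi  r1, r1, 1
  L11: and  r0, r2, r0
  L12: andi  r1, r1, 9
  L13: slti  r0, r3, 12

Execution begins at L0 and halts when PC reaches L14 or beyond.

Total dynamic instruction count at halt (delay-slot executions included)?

  step pc=0: sub  r1, r2, r1  regs=(0,65533,2,3,5)
  step pc=1: add  r1, r1, r1  regs=(0,65530,2,3,5)
  step pc=2: add  r3, r1, r2  regs=(0,65530,2,65532,5)
  step pc=3: bne  r2, r0, L10  cond=T  regs=(0,65530,2,65532,5)
  step pc=4: ori   r3, r4, 2  regs=(0,65530,2,7,5)
  step pc=10: andi  r1, r1, 1  regs=(0,0,2,7,5)
  step pc=11: and  r0, r2, r0  regs=(0,0,2,7,5)
  step pc=12: andi  r1, r1, 9  regs=(0,0,2,7,5)
  step pc=13: slti  r0, r3, 12  regs=(0,0,2,7,5)

9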